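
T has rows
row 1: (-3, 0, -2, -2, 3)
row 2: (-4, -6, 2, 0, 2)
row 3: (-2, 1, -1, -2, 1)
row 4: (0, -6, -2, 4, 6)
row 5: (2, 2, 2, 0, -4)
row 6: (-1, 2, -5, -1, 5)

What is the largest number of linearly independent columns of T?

3

Row reduce to echelon form.
R2 ← R2 − (4/3)·R1: [0, -6, 14/3, 8/3, -2]
R3 ← R3 − (2/3)·R1: [0, 1, 1/3, -2/3, -1]
R5 ← R5 + (2/3)·R1: [0, 2, 2/3, -4/3, -2]
R6 ← R6 − (1/3)·R1: [0, 2, -13/3, -1/3, 4]
R3 ← R3 + (1/6)·R2: [0, 0, 10/9, -2/9, -4/3]
R4 ← R4 − R2: [0, 0, -20/3, 4/3, 8]
R5 ← R5 + (1/3)·R2: [0, 0, 20/9, -4/9, -8/3]
R6 ← R6 + (1/3)·R2: [0, 0, -25/9, 5/9, 10/3]
R4 ← R4 + (6)·R3: [0, 0, 0, 0, 0]
R5 ← R5 − (2)·R3: [0, 0, 0, 0, 0]
R6 ← R6 + (5/2)·R3: [0, 0, 0, 0, 0]
Echelon form has 3 nonzero rows, so rank(T) = 3.
The rank gives the maximum number of linearly independent columns: 3.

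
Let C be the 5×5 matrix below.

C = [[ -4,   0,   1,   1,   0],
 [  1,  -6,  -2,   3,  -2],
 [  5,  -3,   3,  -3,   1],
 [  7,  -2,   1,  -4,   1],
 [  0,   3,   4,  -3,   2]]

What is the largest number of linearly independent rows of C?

4

Row reduce to echelon form.
R2 ← R2 + (1/4)·R1: [0, -6, -7/4, 13/4, -2]
R3 ← R3 + (5/4)·R1: [0, -3, 17/4, -7/4, 1]
R4 ← R4 + (7/4)·R1: [0, -2, 11/4, -9/4, 1]
R3 ← R3 − (1/2)·R2: [0, 0, 41/8, -27/8, 2]
R4 ← R4 − (1/3)·R2: [0, 0, 10/3, -10/3, 5/3]
R5 ← R5 + (1/2)·R2: [0, 0, 25/8, -11/8, 1]
R4 ← R4 − (80/123)·R3: [0, 0, 0, -140/123, 15/41]
R5 ← R5 − (25/41)·R3: [0, 0, 0, 28/41, -9/41]
R5 ← R5 + (3/5)·R4: [0, 0, 0, 0, 0]
Echelon form has 4 nonzero rows, so rank(C) = 4.
The rank gives the maximum number of linearly independent rows: 4.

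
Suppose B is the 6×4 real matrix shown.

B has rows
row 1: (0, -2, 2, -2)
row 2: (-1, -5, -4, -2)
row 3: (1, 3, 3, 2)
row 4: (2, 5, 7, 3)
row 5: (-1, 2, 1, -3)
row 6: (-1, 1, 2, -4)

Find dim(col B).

Row reduce to echelon form.
Swap R1 ↔ R2
R3 ← R3 + R1: [0, -2, -1, 0]
R4 ← R4 + (2)·R1: [0, -5, -1, -1]
R5 ← R5 − R1: [0, 7, 5, -1]
R6 ← R6 − R1: [0, 6, 6, -2]
R3 ← R3 − R2: [0, 0, -3, 2]
R4 ← R4 − (5/2)·R2: [0, 0, -6, 4]
R5 ← R5 + (7/2)·R2: [0, 0, 12, -8]
R6 ← R6 + (3)·R2: [0, 0, 12, -8]
R4 ← R4 − (2)·R3: [0, 0, 0, 0]
R5 ← R5 + (4)·R3: [0, 0, 0, 0]
R6 ← R6 + (4)·R3: [0, 0, 0, 0]
Echelon form has 3 nonzero rows, so rank(B) = 3.
The column space has dimension equal to the rank: 3.

3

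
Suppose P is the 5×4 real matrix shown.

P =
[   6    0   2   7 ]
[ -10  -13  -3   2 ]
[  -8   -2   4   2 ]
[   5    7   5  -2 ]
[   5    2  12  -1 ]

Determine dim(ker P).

Row reduce to echelon form.
R2 ← R2 + (5/3)·R1: [0, -13, 1/3, 41/3]
R3 ← R3 + (4/3)·R1: [0, -2, 20/3, 34/3]
R4 ← R4 − (5/6)·R1: [0, 7, 10/3, -47/6]
R5 ← R5 − (5/6)·R1: [0, 2, 31/3, -41/6]
R3 ← R3 − (2/13)·R2: [0, 0, 86/13, 120/13]
R4 ← R4 + (7/13)·R2: [0, 0, 137/39, -37/78]
R5 ← R5 + (2/13)·R2: [0, 0, 135/13, -123/26]
R4 ← R4 − (137/258)·R3: [0, 0, 0, -1387/258]
R5 ← R5 − (135/86)·R3: [0, 0, 0, -1653/86]
R5 ← R5 − (261/73)·R4: [0, 0, 0, 0]
4 nonzero rows, so rank(P) = 4.
P has 4 columns; by rank–nullity, nullity = 4 − 4 = 0.

0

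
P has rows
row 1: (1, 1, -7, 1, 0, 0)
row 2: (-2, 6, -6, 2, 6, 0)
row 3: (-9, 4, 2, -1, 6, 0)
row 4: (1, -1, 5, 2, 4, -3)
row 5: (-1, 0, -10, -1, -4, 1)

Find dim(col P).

5

Row reduce to echelon form.
R2 ← R2 + (2)·R1: [0, 8, -20, 4, 6, 0]
R3 ← R3 + (9)·R1: [0, 13, -61, 8, 6, 0]
R4 ← R4 − R1: [0, -2, 12, 1, 4, -3]
R5 ← R5 + R1: [0, 1, -17, 0, -4, 1]
R3 ← R3 − (13/8)·R2: [0, 0, -57/2, 3/2, -15/4, 0]
R4 ← R4 + (1/4)·R2: [0, 0, 7, 2, 11/2, -3]
R5 ← R5 − (1/8)·R2: [0, 0, -29/2, -1/2, -19/4, 1]
R4 ← R4 + (14/57)·R3: [0, 0, 0, 45/19, 87/19, -3]
R5 ← R5 − (29/57)·R3: [0, 0, 0, -24/19, -54/19, 1]
R5 ← R5 + (8/15)·R4: [0, 0, 0, 0, -2/5, -3/5]
Echelon form has 5 nonzero rows, so rank(P) = 5.
The column space has dimension equal to the rank: 5.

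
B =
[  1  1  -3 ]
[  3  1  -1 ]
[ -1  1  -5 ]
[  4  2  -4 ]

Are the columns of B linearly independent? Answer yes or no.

no

Row reduce B to echelon form.
R2 ← R2 − (3)·R1: [0, -2, 8]
R3 ← R3 + R1: [0, 2, -8]
R4 ← R4 − (4)·R1: [0, -2, 8]
R3 ← R3 + R2: [0, 0, 0]
R4 ← R4 − R2: [0, 0, 0]
2 pivots among 3 columns.
Only 2 < 3 pivot columns, so the columns are linearly dependent.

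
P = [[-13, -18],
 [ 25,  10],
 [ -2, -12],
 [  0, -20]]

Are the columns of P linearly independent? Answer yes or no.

Row reduce P to echelon form.
R2 ← R2 + (25/13)·R1: [0, -320/13]
R3 ← R3 − (2/13)·R1: [0, -120/13]
R3 ← R3 − (3/8)·R2: [0, 0]
R4 ← R4 − (13/16)·R2: [0, 0]
2 pivots among 2 columns.
Every column is a pivot column, so the columns are linearly independent.

yes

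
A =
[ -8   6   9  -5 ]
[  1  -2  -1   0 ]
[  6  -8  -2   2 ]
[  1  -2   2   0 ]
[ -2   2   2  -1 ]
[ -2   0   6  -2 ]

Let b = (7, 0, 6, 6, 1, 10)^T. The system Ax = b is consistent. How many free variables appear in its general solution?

Row reduce the augmented matrix [A | b].
R2 ← R2 + (1/8)·R1: [0, -5/4, 1/8, -5/8, 7/8]
R3 ← R3 + (3/4)·R1: [0, -7/2, 19/4, -7/4, 45/4]
R4 ← R4 + (1/8)·R1: [0, -5/4, 25/8, -5/8, 55/8]
R5 ← R5 − (1/4)·R1: [0, 1/2, -1/4, 1/4, -3/4]
R6 ← R6 − (1/4)·R1: [0, -3/2, 15/4, -3/4, 33/4]
R3 ← R3 − (14/5)·R2: [0, 0, 22/5, 0, 44/5]
R4 ← R4 − R2: [0, 0, 3, 0, 6]
R5 ← R5 + (2/5)·R2: [0, 0, -1/5, 0, -2/5]
R6 ← R6 − (6/5)·R2: [0, 0, 18/5, 0, 36/5]
R4 ← R4 − (15/22)·R3: [0, 0, 0, 0, 0]
R5 ← R5 + (1/22)·R3: [0, 0, 0, 0, 0]
R6 ← R6 − (9/11)·R3: [0, 0, 0, 0, 0]
The echelon form has 3 nonzero rows, and every pivot lies in the first 4 columns, so rank(A) = rank([A|b]) = 3.
The system is consistent.
Free variables = (unknowns) − (rank) = 4 − 3 = 1.

1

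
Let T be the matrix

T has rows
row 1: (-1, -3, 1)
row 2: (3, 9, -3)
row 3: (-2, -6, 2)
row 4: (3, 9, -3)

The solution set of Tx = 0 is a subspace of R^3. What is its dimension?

Row reduce to echelon form.
R2 ← R2 + (3)·R1: [0, 0, 0]
R3 ← R3 − (2)·R1: [0, 0, 0]
R4 ← R4 + (3)·R1: [0, 0, 0]
1 nonzero row, so rank(T) = 1.
T has 3 columns; by rank–nullity, nullity = 3 − 1 = 2.

2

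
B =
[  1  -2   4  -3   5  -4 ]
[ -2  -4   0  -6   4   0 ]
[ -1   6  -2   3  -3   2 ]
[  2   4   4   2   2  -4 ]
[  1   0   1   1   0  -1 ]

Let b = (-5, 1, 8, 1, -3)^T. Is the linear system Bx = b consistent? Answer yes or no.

no

Row reduce the augmented matrix [B | b].
R2 ← R2 + (2)·R1: [0, -8, 8, -12, 14, -8, -9]
R3 ← R3 + R1: [0, 4, 2, 0, 2, -2, 3]
R4 ← R4 − (2)·R1: [0, 8, -4, 8, -8, 4, 11]
R5 ← R5 − R1: [0, 2, -3, 4, -5, 3, 2]
R3 ← R3 + (1/2)·R2: [0, 0, 6, -6, 9, -6, -3/2]
R4 ← R4 + R2: [0, 0, 4, -4, 6, -4, 2]
R5 ← R5 + (1/4)·R2: [0, 0, -1, 1, -3/2, 1, -1/4]
R4 ← R4 − (2/3)·R3: [0, 0, 0, 0, 0, 0, 3]
R5 ← R5 + (1/6)·R3: [0, 0, 0, 0, 0, 0, -1/2]
R5 ← R5 + (1/6)·R4: [0, 0, 0, 0, 0, 0, 0]
The echelon form has 4 nonzero rows; the last pivot sits in the augmented column, so rank(B) = 3 but rank([B|b]) = 4.
Since the ranks differ, the system is inconsistent.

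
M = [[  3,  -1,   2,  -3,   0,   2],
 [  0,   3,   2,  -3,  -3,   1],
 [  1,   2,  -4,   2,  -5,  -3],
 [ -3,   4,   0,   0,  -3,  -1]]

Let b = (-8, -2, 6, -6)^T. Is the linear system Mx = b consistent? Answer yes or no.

Row reduce the augmented matrix [M | b].
R3 ← R3 − (1/3)·R1: [0, 7/3, -14/3, 3, -5, -11/3, 26/3]
R4 ← R4 + R1: [0, 3, 2, -3, -3, 1, -14]
R3 ← R3 − (7/9)·R2: [0, 0, -56/9, 16/3, -8/3, -40/9, 92/9]
R4 ← R4 − R2: [0, 0, 0, 0, 0, 0, -12]
The echelon form has 4 nonzero rows; the last pivot sits in the augmented column, so rank(M) = 3 but rank([M|b]) = 4.
Since the ranks differ, the system is inconsistent.

no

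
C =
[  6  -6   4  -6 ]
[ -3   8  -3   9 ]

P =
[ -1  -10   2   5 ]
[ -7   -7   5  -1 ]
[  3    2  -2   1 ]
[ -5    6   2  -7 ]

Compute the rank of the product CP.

First compute CP:
[[ 78, -46, -38,  82],
 [-107,  22,  58, -89]]
Now row reduce the product.
R2 ← R2 + (107/78)·R1: [0, -1603/39, 229/39, 916/39]
2 nonzero rows, so rank(CP) = 2.

2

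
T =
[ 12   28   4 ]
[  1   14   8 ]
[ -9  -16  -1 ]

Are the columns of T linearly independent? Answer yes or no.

yes

Row reduce T to echelon form.
R2 ← R2 − (1/12)·R1: [0, 35/3, 23/3]
R3 ← R3 + (3/4)·R1: [0, 5, 2]
R3 ← R3 − (3/7)·R2: [0, 0, -9/7]
3 pivots among 3 columns.
Every column is a pivot column, so the columns are linearly independent.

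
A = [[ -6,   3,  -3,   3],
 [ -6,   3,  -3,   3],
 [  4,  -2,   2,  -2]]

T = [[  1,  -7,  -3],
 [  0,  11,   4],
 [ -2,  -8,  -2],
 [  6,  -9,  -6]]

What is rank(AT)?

First compute AT:
[[ 18,  72,  18],
 [ 18,  72,  18],
 [-12, -48, -12]]
Now row reduce the product.
R2 ← R2 − R1: [0, 0, 0]
R3 ← R3 + (2/3)·R1: [0, 0, 0]
1 nonzero row, so rank(AT) = 1.

1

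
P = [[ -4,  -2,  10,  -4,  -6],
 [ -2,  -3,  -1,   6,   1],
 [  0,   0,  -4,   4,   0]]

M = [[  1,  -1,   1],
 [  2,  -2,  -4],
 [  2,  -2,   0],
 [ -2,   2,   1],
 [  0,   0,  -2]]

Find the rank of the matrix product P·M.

First compute PM:
[[ 20, -20,  12],
 [-22,  22,  14],
 [-16,  16,   4]]
Now row reduce the product.
R2 ← R2 + (11/10)·R1: [0, 0, 136/5]
R3 ← R3 + (4/5)·R1: [0, 0, 68/5]
R3 ← R3 − (1/2)·R2: [0, 0, 0]
2 nonzero rows, so rank(PM) = 2.

2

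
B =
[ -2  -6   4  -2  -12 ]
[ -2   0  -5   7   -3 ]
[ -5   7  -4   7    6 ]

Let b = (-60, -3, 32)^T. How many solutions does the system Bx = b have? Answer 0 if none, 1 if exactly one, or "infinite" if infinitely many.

Row reduce the augmented matrix [B | b].
R2 ← R2 − R1: [0, 6, -9, 9, 9, 57]
R3 ← R3 − (5/2)·R1: [0, 22, -14, 12, 36, 182]
R3 ← R3 − (11/3)·R2: [0, 0, 19, -21, 3, -27]
The echelon form has 3 nonzero rows, and every pivot lies in the first 5 columns, so rank(B) = rank([B|b]) = 3.
The system is consistent.
rank = 3 < 5 unknowns, so there are infinitely many solutions.

infinite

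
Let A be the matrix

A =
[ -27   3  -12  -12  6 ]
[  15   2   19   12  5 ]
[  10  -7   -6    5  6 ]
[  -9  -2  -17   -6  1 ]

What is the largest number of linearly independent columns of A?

Row reduce to echelon form.
R2 ← R2 + (5/9)·R1: [0, 11/3, 37/3, 16/3, 25/3]
R3 ← R3 + (10/27)·R1: [0, -53/9, -94/9, 5/9, 74/9]
R4 ← R4 − (1/3)·R1: [0, -3, -13, -2, -1]
R3 ← R3 + (53/33)·R2: [0, 0, 103/11, 301/33, 713/33]
R4 ← R4 + (9/11)·R2: [0, 0, -32/11, 26/11, 64/11]
R4 ← R4 + (32/103)·R3: [0, 0, 0, 1606/309, 3872/309]
Echelon form has 4 nonzero rows, so rank(A) = 4.
The rank gives the maximum number of linearly independent columns: 4.

4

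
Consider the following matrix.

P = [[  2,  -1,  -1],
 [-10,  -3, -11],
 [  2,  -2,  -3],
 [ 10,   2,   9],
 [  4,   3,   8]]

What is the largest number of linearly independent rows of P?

2

Row reduce to echelon form.
R2 ← R2 + (5)·R1: [0, -8, -16]
R3 ← R3 − R1: [0, -1, -2]
R4 ← R4 − (5)·R1: [0, 7, 14]
R5 ← R5 − (2)·R1: [0, 5, 10]
R3 ← R3 − (1/8)·R2: [0, 0, 0]
R4 ← R4 + (7/8)·R2: [0, 0, 0]
R5 ← R5 + (5/8)·R2: [0, 0, 0]
Echelon form has 2 nonzero rows, so rank(P) = 2.
The rank gives the maximum number of linearly independent rows: 2.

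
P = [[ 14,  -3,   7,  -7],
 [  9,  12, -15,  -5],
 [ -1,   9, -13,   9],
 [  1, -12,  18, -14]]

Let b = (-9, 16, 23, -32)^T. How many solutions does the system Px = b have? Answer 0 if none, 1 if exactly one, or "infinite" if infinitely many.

1

Row reduce the augmented matrix [P | b].
R2 ← R2 − (9/14)·R1: [0, 195/14, -39/2, -1/2, 305/14]
R3 ← R3 + (1/14)·R1: [0, 123/14, -25/2, 17/2, 313/14]
R4 ← R4 − (1/14)·R1: [0, -165/14, 35/2, -27/2, -439/14]
R3 ← R3 − (41/65)·R2: [0, 0, -1/5, 573/65, 112/13]
R4 ← R4 + (11/13)·R2: [0, 0, 1, -181/13, -168/13]
R4 ← R4 + (5)·R3: [0, 0, 0, 392/13, 392/13]
The echelon form has 4 nonzero rows, and every pivot lies in the first 4 columns, so rank(P) = rank([P|b]) = 4.
The system is consistent.
rank = 4 = number of unknowns, so the solution is unique.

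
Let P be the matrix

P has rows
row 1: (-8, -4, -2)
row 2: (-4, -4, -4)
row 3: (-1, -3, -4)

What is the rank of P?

2

Row reduce to echelon form.
R2 ← R2 − (1/2)·R1: [0, -2, -3]
R3 ← R3 − (1/8)·R1: [0, -5/2, -15/4]
R3 ← R3 − (5/4)·R2: [0, 0, 0]
Echelon form has 2 nonzero rows, so rank(P) = 2.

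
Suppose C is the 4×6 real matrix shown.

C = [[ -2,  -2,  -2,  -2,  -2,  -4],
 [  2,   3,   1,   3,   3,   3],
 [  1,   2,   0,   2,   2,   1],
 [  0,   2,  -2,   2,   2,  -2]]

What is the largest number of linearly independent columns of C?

Row reduce to echelon form.
R2 ← R2 + R1: [0, 1, -1, 1, 1, -1]
R3 ← R3 + (1/2)·R1: [0, 1, -1, 1, 1, -1]
R3 ← R3 − R2: [0, 0, 0, 0, 0, 0]
R4 ← R4 − (2)·R2: [0, 0, 0, 0, 0, 0]
Echelon form has 2 nonzero rows, so rank(C) = 2.
The rank gives the maximum number of linearly independent columns: 2.

2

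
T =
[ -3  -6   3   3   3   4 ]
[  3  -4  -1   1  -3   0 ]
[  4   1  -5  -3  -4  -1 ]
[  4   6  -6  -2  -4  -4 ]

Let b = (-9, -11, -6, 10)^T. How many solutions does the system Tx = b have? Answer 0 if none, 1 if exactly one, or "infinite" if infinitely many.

Row reduce the augmented matrix [T | b].
R2 ← R2 + R1: [0, -10, 2, 4, 0, 4, -20]
R3 ← R3 + (4/3)·R1: [0, -7, -1, 1, 0, 13/3, -18]
R4 ← R4 + (4/3)·R1: [0, -2, -2, 2, 0, 4/3, -2]
R3 ← R3 − (7/10)·R2: [0, 0, -12/5, -9/5, 0, 23/15, -4]
R4 ← R4 − (1/5)·R2: [0, 0, -12/5, 6/5, 0, 8/15, 2]
R4 ← R4 − R3: [0, 0, 0, 3, 0, -1, 6]
The echelon form has 4 nonzero rows, and every pivot lies in the first 6 columns, so rank(T) = rank([T|b]) = 4.
The system is consistent.
rank = 4 < 6 unknowns, so there are infinitely many solutions.

infinite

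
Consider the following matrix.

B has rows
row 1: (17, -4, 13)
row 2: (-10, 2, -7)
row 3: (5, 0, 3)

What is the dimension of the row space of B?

Row reduce to echelon form.
R2 ← R2 + (10/17)·R1: [0, -6/17, 11/17]
R3 ← R3 − (5/17)·R1: [0, 20/17, -14/17]
R3 ← R3 + (10/3)·R2: [0, 0, 4/3]
Echelon form has 3 nonzero rows, so rank(B) = 3.
The row space has dimension equal to the rank: 3.

3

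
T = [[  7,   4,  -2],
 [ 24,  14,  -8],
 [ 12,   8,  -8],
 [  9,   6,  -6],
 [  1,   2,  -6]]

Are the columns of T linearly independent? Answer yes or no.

no

Row reduce T to echelon form.
R2 ← R2 − (24/7)·R1: [0, 2/7, -8/7]
R3 ← R3 − (12/7)·R1: [0, 8/7, -32/7]
R4 ← R4 − (9/7)·R1: [0, 6/7, -24/7]
R5 ← R5 − (1/7)·R1: [0, 10/7, -40/7]
R3 ← R3 − (4)·R2: [0, 0, 0]
R4 ← R4 − (3)·R2: [0, 0, 0]
R5 ← R5 − (5)·R2: [0, 0, 0]
2 pivots among 3 columns.
Only 2 < 3 pivot columns, so the columns are linearly dependent.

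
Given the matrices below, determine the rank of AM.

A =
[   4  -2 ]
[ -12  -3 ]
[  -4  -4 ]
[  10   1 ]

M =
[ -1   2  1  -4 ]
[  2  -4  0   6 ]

2

First compute AM:
[[ -8,  16,   4, -28],
 [  6, -12, -12,  30],
 [ -4,   8,  -4,  -8],
 [ -8,  16,  10, -34]]
Now row reduce the product.
R2 ← R2 + (3/4)·R1: [0, 0, -9, 9]
R3 ← R3 − (1/2)·R1: [0, 0, -6, 6]
R4 ← R4 − R1: [0, 0, 6, -6]
R3 ← R3 − (2/3)·R2: [0, 0, 0, 0]
R4 ← R4 + (2/3)·R2: [0, 0, 0, 0]
2 nonzero rows, so rank(AM) = 2.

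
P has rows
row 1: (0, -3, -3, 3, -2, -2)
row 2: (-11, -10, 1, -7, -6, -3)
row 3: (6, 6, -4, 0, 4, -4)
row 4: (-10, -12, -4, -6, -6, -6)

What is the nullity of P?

2

Row reduce to echelon form.
Swap R1 ↔ R2
R3 ← R3 + (6/11)·R1: [0, 6/11, -38/11, -42/11, 8/11, -62/11]
R4 ← R4 − (10/11)·R1: [0, -32/11, -54/11, 4/11, -6/11, -36/11]
R3 ← R3 + (2/11)·R2: [0, 0, -4, -36/11, 4/11, -6]
R4 ← R4 − (32/33)·R2: [0, 0, -2, -28/11, 46/33, -4/3]
R4 ← R4 − (1/2)·R3: [0, 0, 0, -10/11, 40/33, 5/3]
4 nonzero rows, so rank(P) = 4.
P has 6 columns; by rank–nullity, nullity = 6 − 4 = 2.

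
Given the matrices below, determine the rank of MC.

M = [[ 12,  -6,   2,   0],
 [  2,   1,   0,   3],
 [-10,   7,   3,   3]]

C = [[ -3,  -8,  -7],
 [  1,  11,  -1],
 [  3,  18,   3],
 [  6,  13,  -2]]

3

First compute MC:
[[-36, -126, -72],
 [ 13,  34, -21],
 [ 64, 250,  66]]
Now row reduce the product.
R2 ← R2 + (13/36)·R1: [0, -23/2, -47]
R3 ← R3 + (16/9)·R1: [0, 26, -62]
R3 ← R3 + (52/23)·R2: [0, 0, -3870/23]
3 nonzero rows, so rank(MC) = 3.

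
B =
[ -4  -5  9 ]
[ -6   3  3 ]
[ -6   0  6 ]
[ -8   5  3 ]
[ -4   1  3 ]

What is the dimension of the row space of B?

Row reduce to echelon form.
R2 ← R2 − (3/2)·R1: [0, 21/2, -21/2]
R3 ← R3 − (3/2)·R1: [0, 15/2, -15/2]
R4 ← R4 − (2)·R1: [0, 15, -15]
R5 ← R5 − R1: [0, 6, -6]
R3 ← R3 − (5/7)·R2: [0, 0, 0]
R4 ← R4 − (10/7)·R2: [0, 0, 0]
R5 ← R5 − (4/7)·R2: [0, 0, 0]
Echelon form has 2 nonzero rows, so rank(B) = 2.
The row space has dimension equal to the rank: 2.

2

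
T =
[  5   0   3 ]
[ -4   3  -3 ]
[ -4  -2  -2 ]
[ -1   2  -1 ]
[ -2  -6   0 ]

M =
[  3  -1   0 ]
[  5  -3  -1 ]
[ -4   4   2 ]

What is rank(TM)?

2

First compute TM:
[[  3,   7,   6],
 [ 15, -17,  -9],
 [-14,   2,  -2],
 [ 11,  -9,  -4],
 [-36,  20,   6]]
Now row reduce the product.
R2 ← R2 − (5)·R1: [0, -52, -39]
R3 ← R3 + (14/3)·R1: [0, 104/3, 26]
R4 ← R4 − (11/3)·R1: [0, -104/3, -26]
R5 ← R5 + (12)·R1: [0, 104, 78]
R3 ← R3 + (2/3)·R2: [0, 0, 0]
R4 ← R4 − (2/3)·R2: [0, 0, 0]
R5 ← R5 + (2)·R2: [0, 0, 0]
2 nonzero rows, so rank(TM) = 2.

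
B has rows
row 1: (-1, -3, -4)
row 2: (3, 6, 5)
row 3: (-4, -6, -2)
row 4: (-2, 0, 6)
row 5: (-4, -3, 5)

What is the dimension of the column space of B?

Row reduce to echelon form.
R2 ← R2 + (3)·R1: [0, -3, -7]
R3 ← R3 − (4)·R1: [0, 6, 14]
R4 ← R4 − (2)·R1: [0, 6, 14]
R5 ← R5 − (4)·R1: [0, 9, 21]
R3 ← R3 + (2)·R2: [0, 0, 0]
R4 ← R4 + (2)·R2: [0, 0, 0]
R5 ← R5 + (3)·R2: [0, 0, 0]
Echelon form has 2 nonzero rows, so rank(B) = 2.
The column space has dimension equal to the rank: 2.

2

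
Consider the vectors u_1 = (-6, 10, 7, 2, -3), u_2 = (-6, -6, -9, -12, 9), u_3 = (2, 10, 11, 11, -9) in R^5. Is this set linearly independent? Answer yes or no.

Form the matrix with these vectors as rows and row reduce.
R2 ← R2 − R1: [0, -16, -16, -14, 12]
R3 ← R3 + (1/3)·R1: [0, 40/3, 40/3, 35/3, -10]
R3 ← R3 + (5/6)·R2: [0, 0, 0, 0, 0]
2 nonzero rows, so the 3 vectors span a space of dimension 2.
Since 2 < 3, the vectors are linearly dependent.

no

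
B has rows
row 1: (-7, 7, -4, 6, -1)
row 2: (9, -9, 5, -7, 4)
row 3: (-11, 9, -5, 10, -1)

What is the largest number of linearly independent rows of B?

Row reduce to echelon form.
R2 ← R2 + (9/7)·R1: [0, 0, -1/7, 5/7, 19/7]
R3 ← R3 − (11/7)·R1: [0, -2, 9/7, 4/7, 4/7]
Swap R2 ↔ R3
Echelon form has 3 nonzero rows, so rank(B) = 3.
The rank gives the maximum number of linearly independent rows: 3.

3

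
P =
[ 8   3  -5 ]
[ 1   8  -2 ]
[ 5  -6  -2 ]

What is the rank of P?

Row reduce to echelon form.
R2 ← R2 − (1/8)·R1: [0, 61/8, -11/8]
R3 ← R3 − (5/8)·R1: [0, -63/8, 9/8]
R3 ← R3 + (63/61)·R2: [0, 0, -18/61]
Echelon form has 3 nonzero rows, so rank(P) = 3.

3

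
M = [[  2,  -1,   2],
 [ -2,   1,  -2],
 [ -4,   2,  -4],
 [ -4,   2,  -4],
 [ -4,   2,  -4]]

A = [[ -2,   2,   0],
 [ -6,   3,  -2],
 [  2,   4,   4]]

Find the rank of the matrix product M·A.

1

First compute MA:
[[  6,   9,  10],
 [ -6,  -9, -10],
 [-12, -18, -20],
 [-12, -18, -20],
 [-12, -18, -20]]
Now row reduce the product.
R2 ← R2 + R1: [0, 0, 0]
R3 ← R3 + (2)·R1: [0, 0, 0]
R4 ← R4 + (2)·R1: [0, 0, 0]
R5 ← R5 + (2)·R1: [0, 0, 0]
1 nonzero row, so rank(MA) = 1.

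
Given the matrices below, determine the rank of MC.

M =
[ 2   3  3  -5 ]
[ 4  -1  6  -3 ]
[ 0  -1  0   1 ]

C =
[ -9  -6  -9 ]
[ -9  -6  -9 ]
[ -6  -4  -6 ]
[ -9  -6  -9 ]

1

First compute MC:
[[-18, -12, -18],
 [-36, -24, -36],
 [  0,   0,   0]]
Now row reduce the product.
R2 ← R2 − (2)·R1: [0, 0, 0]
1 nonzero row, so rank(MC) = 1.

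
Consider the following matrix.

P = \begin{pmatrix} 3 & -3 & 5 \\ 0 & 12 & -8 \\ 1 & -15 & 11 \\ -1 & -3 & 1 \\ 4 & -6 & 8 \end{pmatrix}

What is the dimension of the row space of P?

2

Row reduce to echelon form.
R3 ← R3 − (1/3)·R1: [0, -14, 28/3]
R4 ← R4 + (1/3)·R1: [0, -4, 8/3]
R5 ← R5 − (4/3)·R1: [0, -2, 4/3]
R3 ← R3 + (7/6)·R2: [0, 0, 0]
R4 ← R4 + (1/3)·R2: [0, 0, 0]
R5 ← R5 + (1/6)·R2: [0, 0, 0]
Echelon form has 2 nonzero rows, so rank(P) = 2.
The row space has dimension equal to the rank: 2.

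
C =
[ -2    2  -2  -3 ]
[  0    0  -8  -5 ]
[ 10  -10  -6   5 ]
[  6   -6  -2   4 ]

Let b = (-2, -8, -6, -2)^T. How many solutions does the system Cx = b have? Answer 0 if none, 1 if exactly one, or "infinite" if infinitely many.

Row reduce the augmented matrix [C | b].
R3 ← R3 + (5)·R1: [0, 0, -16, -10, -16]
R4 ← R4 + (3)·R1: [0, 0, -8, -5, -8]
R3 ← R3 − (2)·R2: [0, 0, 0, 0, 0]
R4 ← R4 − R2: [0, 0, 0, 0, 0]
The echelon form has 2 nonzero rows, and every pivot lies in the first 4 columns, so rank(C) = rank([C|b]) = 2.
The system is consistent.
rank = 2 < 4 unknowns, so there are infinitely many solutions.

infinite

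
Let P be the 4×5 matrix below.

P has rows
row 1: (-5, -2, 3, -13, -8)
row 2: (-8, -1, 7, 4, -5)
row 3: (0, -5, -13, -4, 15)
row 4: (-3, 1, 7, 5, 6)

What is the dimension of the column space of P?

4

Row reduce to echelon form.
R2 ← R2 − (8/5)·R1: [0, 11/5, 11/5, 124/5, 39/5]
R4 ← R4 − (3/5)·R1: [0, 11/5, 26/5, 64/5, 54/5]
R3 ← R3 + (25/11)·R2: [0, 0, -8, 576/11, 360/11]
R4 ← R4 − R2: [0, 0, 3, -12, 3]
R4 ← R4 + (3/8)·R3: [0, 0, 0, 84/11, 168/11]
Echelon form has 4 nonzero rows, so rank(P) = 4.
The column space has dimension equal to the rank: 4.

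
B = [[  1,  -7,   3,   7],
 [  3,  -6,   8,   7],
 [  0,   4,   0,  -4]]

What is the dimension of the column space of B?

3

Row reduce to echelon form.
R2 ← R2 − (3)·R1: [0, 15, -1, -14]
R3 ← R3 − (4/15)·R2: [0, 0, 4/15, -4/15]
Echelon form has 3 nonzero rows, so rank(B) = 3.
The column space has dimension equal to the rank: 3.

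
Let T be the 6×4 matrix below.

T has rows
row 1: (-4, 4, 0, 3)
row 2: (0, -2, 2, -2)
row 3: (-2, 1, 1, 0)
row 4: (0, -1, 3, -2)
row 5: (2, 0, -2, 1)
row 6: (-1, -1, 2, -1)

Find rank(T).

Row reduce to echelon form.
R3 ← R3 − (1/2)·R1: [0, -1, 1, -3/2]
R5 ← R5 + (1/2)·R1: [0, 2, -2, 5/2]
R6 ← R6 − (1/4)·R1: [0, -2, 2, -7/4]
R3 ← R3 − (1/2)·R2: [0, 0, 0, -1/2]
R4 ← R4 − (1/2)·R2: [0, 0, 2, -1]
R5 ← R5 + R2: [0, 0, 0, 1/2]
R6 ← R6 − R2: [0, 0, 0, 1/4]
Swap R3 ↔ R4
R5 ← R5 + R4: [0, 0, 0, 0]
R6 ← R6 + (1/2)·R4: [0, 0, 0, 0]
Echelon form has 4 nonzero rows, so rank(T) = 4.

4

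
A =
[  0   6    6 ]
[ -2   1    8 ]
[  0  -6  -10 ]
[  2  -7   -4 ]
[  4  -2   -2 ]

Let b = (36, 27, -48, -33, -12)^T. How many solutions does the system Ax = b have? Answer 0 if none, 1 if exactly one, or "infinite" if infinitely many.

Row reduce the augmented matrix [A | b].
Swap R1 ↔ R2
R4 ← R4 + R1: [0, -6, 4, -6]
R5 ← R5 + (2)·R1: [0, 0, 14, 42]
R3 ← R3 + R2: [0, 0, -4, -12]
R4 ← R4 + R2: [0, 0, 10, 30]
R4 ← R4 + (5/2)·R3: [0, 0, 0, 0]
R5 ← R5 + (7/2)·R3: [0, 0, 0, 0]
The echelon form has 3 nonzero rows, and every pivot lies in the first 3 columns, so rank(A) = rank([A|b]) = 3.
The system is consistent.
rank = 3 = number of unknowns, so the solution is unique.

1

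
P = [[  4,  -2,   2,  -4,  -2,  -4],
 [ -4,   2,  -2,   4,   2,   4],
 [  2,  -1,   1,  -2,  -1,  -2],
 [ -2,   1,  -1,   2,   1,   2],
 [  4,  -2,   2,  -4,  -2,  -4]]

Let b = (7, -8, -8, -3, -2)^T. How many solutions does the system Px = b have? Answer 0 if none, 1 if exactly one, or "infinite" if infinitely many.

Row reduce the augmented matrix [P | b].
R2 ← R2 + R1: [0, 0, 0, 0, 0, 0, -1]
R3 ← R3 − (1/2)·R1: [0, 0, 0, 0, 0, 0, -23/2]
R4 ← R4 + (1/2)·R1: [0, 0, 0, 0, 0, 0, 1/2]
R5 ← R5 − R1: [0, 0, 0, 0, 0, 0, -9]
R3 ← R3 − (23/2)·R2: [0, 0, 0, 0, 0, 0, 0]
R4 ← R4 + (1/2)·R2: [0, 0, 0, 0, 0, 0, 0]
R5 ← R5 − (9)·R2: [0, 0, 0, 0, 0, 0, 0]
The echelon form has 2 nonzero rows; the last pivot sits in the augmented column, so rank(P) = 1 but rank([P|b]) = 2.
Since the ranks differ, the system is inconsistent.
It has no solutions.

0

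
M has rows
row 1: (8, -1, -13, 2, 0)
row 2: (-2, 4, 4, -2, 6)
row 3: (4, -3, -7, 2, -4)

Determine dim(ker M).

3

Row reduce to echelon form.
R2 ← R2 + (1/4)·R1: [0, 15/4, 3/4, -3/2, 6]
R3 ← R3 − (1/2)·R1: [0, -5/2, -1/2, 1, -4]
R3 ← R3 + (2/3)·R2: [0, 0, 0, 0, 0]
2 nonzero rows, so rank(M) = 2.
M has 5 columns; by rank–nullity, nullity = 5 − 2 = 3.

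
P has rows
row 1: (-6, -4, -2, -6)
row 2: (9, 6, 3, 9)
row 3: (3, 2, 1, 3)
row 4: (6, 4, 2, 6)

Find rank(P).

1

Row reduce to echelon form.
R2 ← R2 + (3/2)·R1: [0, 0, 0, 0]
R3 ← R3 + (1/2)·R1: [0, 0, 0, 0]
R4 ← R4 + R1: [0, 0, 0, 0]
Echelon form has 1 nonzero row, so rank(P) = 1.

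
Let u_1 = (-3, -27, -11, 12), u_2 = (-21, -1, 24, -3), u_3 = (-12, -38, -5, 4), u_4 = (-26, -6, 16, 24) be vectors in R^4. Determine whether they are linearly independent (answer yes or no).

yes

Form the matrix with these vectors as rows and row reduce.
R2 ← R2 − (7)·R1: [0, 188, 101, -87]
R3 ← R3 − (4)·R1: [0, 70, 39, -44]
R4 ← R4 − (26/3)·R1: [0, 228, 334/3, -80]
R3 ← R3 − (35/94)·R2: [0, 0, 131/94, -1091/94]
R4 ← R4 − (57/47)·R2: [0, 0, -1573/141, 1199/47]
R4 ← R4 + (3146/393)·R3: [0, 0, 0, -26488/393]
4 nonzero rows, so the 4 vectors span a space of dimension 4.
Since 4 = 4, the vectors are linearly independent.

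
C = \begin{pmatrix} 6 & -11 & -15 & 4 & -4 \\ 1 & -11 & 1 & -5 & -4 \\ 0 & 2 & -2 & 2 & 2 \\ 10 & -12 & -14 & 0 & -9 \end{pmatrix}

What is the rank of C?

4

Row reduce to echelon form.
R2 ← R2 − (1/6)·R1: [0, -55/6, 7/2, -17/3, -10/3]
R4 ← R4 − (5/3)·R1: [0, 19/3, 11, -20/3, -7/3]
R3 ← R3 + (12/55)·R2: [0, 0, -68/55, 42/55, 14/11]
R4 ← R4 + (38/55)·R2: [0, 0, 738/55, -582/55, -51/11]
R4 ← R4 + (369/34)·R3: [0, 0, 0, -39/17, 156/17]
Echelon form has 4 nonzero rows, so rank(C) = 4.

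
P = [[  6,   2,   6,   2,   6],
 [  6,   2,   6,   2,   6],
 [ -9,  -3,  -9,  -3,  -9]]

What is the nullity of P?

4

Row reduce to echelon form.
R2 ← R2 − R1: [0, 0, 0, 0, 0]
R3 ← R3 + (3/2)·R1: [0, 0, 0, 0, 0]
1 nonzero row, so rank(P) = 1.
P has 5 columns; by rank–nullity, nullity = 5 − 1 = 4.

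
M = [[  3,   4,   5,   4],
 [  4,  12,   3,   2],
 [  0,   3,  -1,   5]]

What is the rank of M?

3

Row reduce to echelon form.
R2 ← R2 − (4/3)·R1: [0, 20/3, -11/3, -10/3]
R3 ← R3 − (9/20)·R2: [0, 0, 13/20, 13/2]
Echelon form has 3 nonzero rows, so rank(M) = 3.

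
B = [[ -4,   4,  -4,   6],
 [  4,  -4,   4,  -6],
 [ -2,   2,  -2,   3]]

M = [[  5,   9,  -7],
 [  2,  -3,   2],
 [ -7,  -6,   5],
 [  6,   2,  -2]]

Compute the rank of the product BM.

1

First compute BM:
[[ 52, -12,   4],
 [-52,  12,  -4],
 [ 26,  -6,   2]]
Now row reduce the product.
R2 ← R2 + R1: [0, 0, 0]
R3 ← R3 − (1/2)·R1: [0, 0, 0]
1 nonzero row, so rank(BM) = 1.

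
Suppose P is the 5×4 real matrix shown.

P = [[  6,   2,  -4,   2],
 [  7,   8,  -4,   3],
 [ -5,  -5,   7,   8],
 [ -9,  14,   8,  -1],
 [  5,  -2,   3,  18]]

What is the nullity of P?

Row reduce to echelon form.
R2 ← R2 − (7/6)·R1: [0, 17/3, 2/3, 2/3]
R3 ← R3 + (5/6)·R1: [0, -10/3, 11/3, 29/3]
R4 ← R4 + (3/2)·R1: [0, 17, 2, 2]
R5 ← R5 − (5/6)·R1: [0, -11/3, 19/3, 49/3]
R3 ← R3 + (10/17)·R2: [0, 0, 69/17, 171/17]
R4 ← R4 − (3)·R2: [0, 0, 0, 0]
R5 ← R5 + (11/17)·R2: [0, 0, 115/17, 285/17]
R5 ← R5 − (5/3)·R3: [0, 0, 0, 0]
3 nonzero rows, so rank(P) = 3.
P has 4 columns; by rank–nullity, nullity = 4 − 3 = 1.

1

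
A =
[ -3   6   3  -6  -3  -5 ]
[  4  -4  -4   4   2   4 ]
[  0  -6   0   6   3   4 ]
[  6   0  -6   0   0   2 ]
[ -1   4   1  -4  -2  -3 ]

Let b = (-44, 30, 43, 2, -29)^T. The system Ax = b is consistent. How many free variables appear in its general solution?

4

Row reduce the augmented matrix [A | b].
R2 ← R2 + (4/3)·R1: [0, 4, 0, -4, -2, -8/3, -86/3]
R4 ← R4 + (2)·R1: [0, 12, 0, -12, -6, -8, -86]
R5 ← R5 − (1/3)·R1: [0, 2, 0, -2, -1, -4/3, -43/3]
R3 ← R3 + (3/2)·R2: [0, 0, 0, 0, 0, 0, 0]
R4 ← R4 − (3)·R2: [0, 0, 0, 0, 0, 0, 0]
R5 ← R5 − (1/2)·R2: [0, 0, 0, 0, 0, 0, 0]
The echelon form has 2 nonzero rows, and every pivot lies in the first 6 columns, so rank(A) = rank([A|b]) = 2.
The system is consistent.
Free variables = (unknowns) − (rank) = 6 − 2 = 4.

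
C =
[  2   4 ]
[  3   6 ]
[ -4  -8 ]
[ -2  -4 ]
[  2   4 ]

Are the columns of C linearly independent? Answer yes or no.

Row reduce C to echelon form.
R2 ← R2 − (3/2)·R1: [0, 0]
R3 ← R3 + (2)·R1: [0, 0]
R4 ← R4 + R1: [0, 0]
R5 ← R5 − R1: [0, 0]
1 pivot among 2 columns.
Only 1 < 2 pivot columns, so the columns are linearly dependent.

no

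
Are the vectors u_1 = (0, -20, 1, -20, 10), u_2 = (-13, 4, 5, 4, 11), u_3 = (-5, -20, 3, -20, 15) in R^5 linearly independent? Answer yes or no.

no

Form the matrix with these vectors as rows and row reduce.
Swap R1 ↔ R2
R3 ← R3 − (5/13)·R1: [0, -280/13, 14/13, -280/13, 140/13]
R3 ← R3 − (14/13)·R2: [0, 0, 0, 0, 0]
2 nonzero rows, so the 3 vectors span a space of dimension 2.
Since 2 < 3, the vectors are linearly dependent.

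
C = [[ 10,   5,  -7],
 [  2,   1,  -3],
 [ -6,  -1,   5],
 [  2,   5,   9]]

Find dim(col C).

3

Row reduce to echelon form.
R2 ← R2 − (1/5)·R1: [0, 0, -8/5]
R3 ← R3 + (3/5)·R1: [0, 2, 4/5]
R4 ← R4 − (1/5)·R1: [0, 4, 52/5]
Swap R2 ↔ R3
R4 ← R4 − (2)·R2: [0, 0, 44/5]
R4 ← R4 + (11/2)·R3: [0, 0, 0]
Echelon form has 3 nonzero rows, so rank(C) = 3.
The column space has dimension equal to the rank: 3.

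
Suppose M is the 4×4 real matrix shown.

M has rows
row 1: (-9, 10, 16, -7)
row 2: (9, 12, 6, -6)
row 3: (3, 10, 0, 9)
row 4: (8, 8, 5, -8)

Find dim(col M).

Row reduce to echelon form.
R2 ← R2 + R1: [0, 22, 22, -13]
R3 ← R3 + (1/3)·R1: [0, 40/3, 16/3, 20/3]
R4 ← R4 + (8/9)·R1: [0, 152/9, 173/9, -128/9]
R3 ← R3 − (20/33)·R2: [0, 0, -8, 160/11]
R4 ← R4 − (76/99)·R2: [0, 0, 7/3, -140/33]
R4 ← R4 + (7/24)·R3: [0, 0, 0, 0]
Echelon form has 3 nonzero rows, so rank(M) = 3.
The column space has dimension equal to the rank: 3.

3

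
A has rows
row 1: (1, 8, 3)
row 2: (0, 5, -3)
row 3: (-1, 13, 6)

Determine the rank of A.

3

Row reduce to echelon form.
R3 ← R3 + R1: [0, 21, 9]
R3 ← R3 − (21/5)·R2: [0, 0, 108/5]
Echelon form has 3 nonzero rows, so rank(A) = 3.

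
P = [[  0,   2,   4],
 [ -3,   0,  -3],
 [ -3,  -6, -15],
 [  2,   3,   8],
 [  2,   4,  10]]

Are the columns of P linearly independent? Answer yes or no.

no

Row reduce P to echelon form.
Swap R1 ↔ R2
R3 ← R3 − R1: [0, -6, -12]
R4 ← R4 + (2/3)·R1: [0, 3, 6]
R5 ← R5 + (2/3)·R1: [0, 4, 8]
R3 ← R3 + (3)·R2: [0, 0, 0]
R4 ← R4 − (3/2)·R2: [0, 0, 0]
R5 ← R5 − (2)·R2: [0, 0, 0]
2 pivots among 3 columns.
Only 2 < 3 pivot columns, so the columns are linearly dependent.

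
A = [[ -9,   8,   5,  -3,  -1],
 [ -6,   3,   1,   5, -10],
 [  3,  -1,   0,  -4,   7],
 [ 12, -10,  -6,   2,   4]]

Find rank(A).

Row reduce to echelon form.
R2 ← R2 − (2/3)·R1: [0, -7/3, -7/3, 7, -28/3]
R3 ← R3 + (1/3)·R1: [0, 5/3, 5/3, -5, 20/3]
R4 ← R4 + (4/3)·R1: [0, 2/3, 2/3, -2, 8/3]
R3 ← R3 + (5/7)·R2: [0, 0, 0, 0, 0]
R4 ← R4 + (2/7)·R2: [0, 0, 0, 0, 0]
Echelon form has 2 nonzero rows, so rank(A) = 2.

2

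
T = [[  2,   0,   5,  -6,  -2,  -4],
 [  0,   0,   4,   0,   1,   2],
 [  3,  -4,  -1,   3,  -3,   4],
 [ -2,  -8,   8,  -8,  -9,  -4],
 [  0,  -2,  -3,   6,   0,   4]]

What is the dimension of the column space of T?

5

Row reduce to echelon form.
R3 ← R3 − (3/2)·R1: [0, -4, -17/2, 12, 0, 10]
R4 ← R4 + R1: [0, -8, 13, -14, -11, -8]
Swap R2 ↔ R3
R4 ← R4 − (2)·R2: [0, 0, 30, -38, -11, -28]
R5 ← R5 − (1/2)·R2: [0, 0, 5/4, 0, 0, -1]
R4 ← R4 − (15/2)·R3: [0, 0, 0, -38, -37/2, -43]
R5 ← R5 − (5/16)·R3: [0, 0, 0, 0, -5/16, -13/8]
Echelon form has 5 nonzero rows, so rank(T) = 5.
The column space has dimension equal to the rank: 5.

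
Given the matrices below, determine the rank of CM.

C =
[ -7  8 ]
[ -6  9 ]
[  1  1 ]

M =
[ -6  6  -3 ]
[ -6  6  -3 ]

1

First compute CM:
[[ -6,   6,  -3],
 [-18,  18,  -9],
 [-12,  12,  -6]]
Now row reduce the product.
R2 ← R2 − (3)·R1: [0, 0, 0]
R3 ← R3 − (2)·R1: [0, 0, 0]
1 nonzero row, so rank(CM) = 1.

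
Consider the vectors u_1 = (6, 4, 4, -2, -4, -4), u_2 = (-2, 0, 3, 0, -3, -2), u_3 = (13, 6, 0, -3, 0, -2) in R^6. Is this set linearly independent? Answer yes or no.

Form the matrix with these vectors as rows and row reduce.
R2 ← R2 + (1/3)·R1: [0, 4/3, 13/3, -2/3, -13/3, -10/3]
R3 ← R3 − (13/6)·R1: [0, -8/3, -26/3, 4/3, 26/3, 20/3]
R3 ← R3 + (2)·R2: [0, 0, 0, 0, 0, 0]
2 nonzero rows, so the 3 vectors span a space of dimension 2.
Since 2 < 3, the vectors are linearly dependent.

no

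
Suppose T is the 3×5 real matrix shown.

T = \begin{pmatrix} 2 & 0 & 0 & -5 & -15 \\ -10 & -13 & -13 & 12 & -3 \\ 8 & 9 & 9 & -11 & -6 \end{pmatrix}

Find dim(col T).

2

Row reduce to echelon form.
R2 ← R2 + (5)·R1: [0, -13, -13, -13, -78]
R3 ← R3 − (4)·R1: [0, 9, 9, 9, 54]
R3 ← R3 + (9/13)·R2: [0, 0, 0, 0, 0]
Echelon form has 2 nonzero rows, so rank(T) = 2.
The column space has dimension equal to the rank: 2.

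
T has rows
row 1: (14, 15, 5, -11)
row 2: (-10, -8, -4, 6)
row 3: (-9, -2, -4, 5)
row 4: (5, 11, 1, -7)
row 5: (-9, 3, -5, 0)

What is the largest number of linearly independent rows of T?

3

Row reduce to echelon form.
R2 ← R2 + (5/7)·R1: [0, 19/7, -3/7, -13/7]
R3 ← R3 + (9/14)·R1: [0, 107/14, -11/14, -29/14]
R4 ← R4 − (5/14)·R1: [0, 79/14, -11/14, -43/14]
R5 ← R5 + (9/14)·R1: [0, 177/14, -25/14, -99/14]
R3 ← R3 − (107/38)·R2: [0, 0, 8/19, 60/19]
R4 ← R4 − (79/38)·R2: [0, 0, 2/19, 15/19]
R5 ← R5 − (177/38)·R2: [0, 0, 4/19, 30/19]
R4 ← R4 − (1/4)·R3: [0, 0, 0, 0]
R5 ← R5 − (1/2)·R3: [0, 0, 0, 0]
Echelon form has 3 nonzero rows, so rank(T) = 3.
The rank gives the maximum number of linearly independent rows: 3.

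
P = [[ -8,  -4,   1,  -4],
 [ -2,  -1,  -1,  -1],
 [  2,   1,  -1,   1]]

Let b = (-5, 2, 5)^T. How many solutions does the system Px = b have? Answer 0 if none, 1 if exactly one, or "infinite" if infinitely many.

0

Row reduce the augmented matrix [P | b].
R2 ← R2 − (1/4)·R1: [0, 0, -5/4, 0, 13/4]
R3 ← R3 + (1/4)·R1: [0, 0, -3/4, 0, 15/4]
R3 ← R3 − (3/5)·R2: [0, 0, 0, 0, 9/5]
The echelon form has 3 nonzero rows; the last pivot sits in the augmented column, so rank(P) = 2 but rank([P|b]) = 3.
Since the ranks differ, the system is inconsistent.
It has no solutions.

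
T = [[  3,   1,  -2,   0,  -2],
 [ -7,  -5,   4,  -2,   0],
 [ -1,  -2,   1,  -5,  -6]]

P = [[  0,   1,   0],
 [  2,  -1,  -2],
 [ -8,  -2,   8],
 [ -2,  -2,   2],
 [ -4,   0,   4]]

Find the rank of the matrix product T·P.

First compute TP:
[[ 26,   6, -26],
 [-38,  -6,  38],
 [ 22,   9, -22]]
Now row reduce the product.
R2 ← R2 + (19/13)·R1: [0, 36/13, 0]
R3 ← R3 − (11/13)·R1: [0, 51/13, 0]
R3 ← R3 − (17/12)·R2: [0, 0, 0]
2 nonzero rows, so rank(TP) = 2.

2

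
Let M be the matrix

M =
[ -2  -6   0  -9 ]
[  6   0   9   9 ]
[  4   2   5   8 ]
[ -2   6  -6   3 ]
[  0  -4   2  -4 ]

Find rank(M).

Row reduce to echelon form.
R2 ← R2 + (3)·R1: [0, -18, 9, -18]
R3 ← R3 + (2)·R1: [0, -10, 5, -10]
R4 ← R4 − R1: [0, 12, -6, 12]
R3 ← R3 − (5/9)·R2: [0, 0, 0, 0]
R4 ← R4 + (2/3)·R2: [0, 0, 0, 0]
R5 ← R5 − (2/9)·R2: [0, 0, 0, 0]
Echelon form has 2 nonzero rows, so rank(M) = 2.

2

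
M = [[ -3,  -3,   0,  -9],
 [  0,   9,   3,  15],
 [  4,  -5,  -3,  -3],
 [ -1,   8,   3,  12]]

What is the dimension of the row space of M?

2

Row reduce to echelon form.
R3 ← R3 + (4/3)·R1: [0, -9, -3, -15]
R4 ← R4 − (1/3)·R1: [0, 9, 3, 15]
R3 ← R3 + R2: [0, 0, 0, 0]
R4 ← R4 − R2: [0, 0, 0, 0]
Echelon form has 2 nonzero rows, so rank(M) = 2.
The row space has dimension equal to the rank: 2.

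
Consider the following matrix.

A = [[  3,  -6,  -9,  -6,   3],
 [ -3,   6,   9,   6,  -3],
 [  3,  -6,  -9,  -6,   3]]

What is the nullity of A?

Row reduce to echelon form.
R2 ← R2 + R1: [0, 0, 0, 0, 0]
R3 ← R3 − R1: [0, 0, 0, 0, 0]
1 nonzero row, so rank(A) = 1.
A has 5 columns; by rank–nullity, nullity = 5 − 1 = 4.

4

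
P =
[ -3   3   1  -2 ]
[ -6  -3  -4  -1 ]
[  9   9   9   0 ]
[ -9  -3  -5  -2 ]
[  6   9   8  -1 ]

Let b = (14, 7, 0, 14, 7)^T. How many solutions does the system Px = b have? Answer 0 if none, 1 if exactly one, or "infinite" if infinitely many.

infinite

Row reduce the augmented matrix [P | b].
R2 ← R2 − (2)·R1: [0, -9, -6, 3, -21]
R3 ← R3 + (3)·R1: [0, 18, 12, -6, 42]
R4 ← R4 − (3)·R1: [0, -12, -8, 4, -28]
R5 ← R5 + (2)·R1: [0, 15, 10, -5, 35]
R3 ← R3 + (2)·R2: [0, 0, 0, 0, 0]
R4 ← R4 − (4/3)·R2: [0, 0, 0, 0, 0]
R5 ← R5 + (5/3)·R2: [0, 0, 0, 0, 0]
The echelon form has 2 nonzero rows, and every pivot lies in the first 4 columns, so rank(P) = rank([P|b]) = 2.
The system is consistent.
rank = 2 < 4 unknowns, so there are infinitely many solutions.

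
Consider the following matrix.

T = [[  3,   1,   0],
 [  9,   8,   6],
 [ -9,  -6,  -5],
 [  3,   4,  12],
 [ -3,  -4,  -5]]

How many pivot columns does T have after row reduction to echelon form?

Row reduce to echelon form.
R2 ← R2 − (3)·R1: [0, 5, 6]
R3 ← R3 + (3)·R1: [0, -3, -5]
R4 ← R4 − R1: [0, 3, 12]
R5 ← R5 + R1: [0, -3, -5]
R3 ← R3 + (3/5)·R2: [0, 0, -7/5]
R4 ← R4 − (3/5)·R2: [0, 0, 42/5]
R5 ← R5 + (3/5)·R2: [0, 0, -7/5]
R4 ← R4 + (6)·R3: [0, 0, 0]
R5 ← R5 − R3: [0, 0, 0]
Echelon form has 3 nonzero rows, so rank(T) = 3.
Each nonzero row contributes one pivot column: 3 pivot columns.

3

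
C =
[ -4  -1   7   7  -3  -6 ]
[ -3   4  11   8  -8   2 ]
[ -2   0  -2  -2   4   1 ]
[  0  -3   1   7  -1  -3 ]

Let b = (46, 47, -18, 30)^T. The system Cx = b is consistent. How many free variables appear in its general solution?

2

Row reduce the augmented matrix [C | b].
R2 ← R2 − (3/4)·R1: [0, 19/4, 23/4, 11/4, -23/4, 13/2, 25/2]
R3 ← R3 − (1/2)·R1: [0, 1/2, -11/2, -11/2, 11/2, 4, -41]
R3 ← R3 − (2/19)·R2: [0, 0, -116/19, -110/19, 116/19, 63/19, -804/19]
R4 ← R4 + (12/19)·R2: [0, 0, 88/19, 166/19, -88/19, 21/19, 720/19]
R4 ← R4 + (22/29)·R3: [0, 0, 0, 126/29, 0, 105/29, 168/29]
The echelon form has 4 nonzero rows, and every pivot lies in the first 6 columns, so rank(C) = rank([C|b]) = 4.
The system is consistent.
Free variables = (unknowns) − (rank) = 6 − 4 = 2.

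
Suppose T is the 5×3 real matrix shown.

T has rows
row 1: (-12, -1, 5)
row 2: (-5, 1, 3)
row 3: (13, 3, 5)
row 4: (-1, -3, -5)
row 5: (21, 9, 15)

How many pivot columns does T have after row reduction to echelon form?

3

Row reduce to echelon form.
R2 ← R2 − (5/12)·R1: [0, 17/12, 11/12]
R3 ← R3 + (13/12)·R1: [0, 23/12, 125/12]
R4 ← R4 − (1/12)·R1: [0, -35/12, -65/12]
R5 ← R5 + (7/4)·R1: [0, 29/4, 95/4]
R3 ← R3 − (23/17)·R2: [0, 0, 156/17]
R4 ← R4 + (35/17)·R2: [0, 0, -60/17]
R5 ← R5 − (87/17)·R2: [0, 0, 324/17]
R4 ← R4 + (5/13)·R3: [0, 0, 0]
R5 ← R5 − (27/13)·R3: [0, 0, 0]
Echelon form has 3 nonzero rows, so rank(T) = 3.
Each nonzero row contributes one pivot column: 3 pivot columns.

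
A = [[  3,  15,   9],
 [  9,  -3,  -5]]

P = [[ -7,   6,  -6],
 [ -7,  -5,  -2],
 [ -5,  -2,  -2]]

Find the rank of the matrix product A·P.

First compute AP:
[[-171, -75, -66],
 [-17,  79, -38]]
Now row reduce the product.
R2 ← R2 − (17/171)·R1: [0, 4928/57, -1792/57]
2 nonzero rows, so rank(AP) = 2.

2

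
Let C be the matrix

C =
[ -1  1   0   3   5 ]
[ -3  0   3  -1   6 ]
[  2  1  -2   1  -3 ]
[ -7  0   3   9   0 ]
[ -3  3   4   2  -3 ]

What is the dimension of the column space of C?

Row reduce to echelon form.
R2 ← R2 − (3)·R1: [0, -3, 3, -10, -9]
R3 ← R3 + (2)·R1: [0, 3, -2, 7, 7]
R4 ← R4 − (7)·R1: [0, -7, 3, -12, -35]
R5 ← R5 − (3)·R1: [0, 0, 4, -7, -18]
R3 ← R3 + R2: [0, 0, 1, -3, -2]
R4 ← R4 − (7/3)·R2: [0, 0, -4, 34/3, -14]
R4 ← R4 + (4)·R3: [0, 0, 0, -2/3, -22]
R5 ← R5 − (4)·R3: [0, 0, 0, 5, -10]
R5 ← R5 + (15/2)·R4: [0, 0, 0, 0, -175]
Echelon form has 5 nonzero rows, so rank(C) = 5.
The column space has dimension equal to the rank: 5.

5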